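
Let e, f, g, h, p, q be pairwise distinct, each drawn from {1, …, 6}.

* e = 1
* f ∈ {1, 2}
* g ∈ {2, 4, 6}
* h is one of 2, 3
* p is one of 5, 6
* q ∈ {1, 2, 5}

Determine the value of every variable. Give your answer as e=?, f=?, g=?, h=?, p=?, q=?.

e must be 1 (only option left). Strike 1 from f, q.
f must be 2 (only option left). Eliminate 2 elsewhere: g, h, q.
That leaves h = 3.
q must be 5 (only option left). Strike 5 from p.
p must be 6 (only option left). So g can't be 6.
That leaves g = 4.

e=1, f=2, g=4, h=3, p=6, q=5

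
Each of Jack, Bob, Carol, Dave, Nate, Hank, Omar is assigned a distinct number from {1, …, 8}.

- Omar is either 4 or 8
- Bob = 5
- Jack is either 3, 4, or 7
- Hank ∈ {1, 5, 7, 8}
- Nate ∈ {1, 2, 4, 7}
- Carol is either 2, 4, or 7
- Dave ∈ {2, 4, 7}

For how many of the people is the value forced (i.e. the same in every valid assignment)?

2

Bob has just one choice, so Bob = 5. Remove 5 from Hank.
The 6 still-open variables draw from only 6 values {1, 2, 3, 4, 7, 8}, so each is used; only Jack can be 3, hence Jack = 3.
Determined: Jack=3, Bob=5. The other people each still have more than one consistent value. That makes 2.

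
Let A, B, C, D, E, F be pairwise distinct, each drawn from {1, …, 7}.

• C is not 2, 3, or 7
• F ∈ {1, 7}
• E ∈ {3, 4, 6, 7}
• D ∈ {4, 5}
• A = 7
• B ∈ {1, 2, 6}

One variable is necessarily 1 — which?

A must be 7 (only option left). Remove 7 from E, F.
So 1 goes to F.

F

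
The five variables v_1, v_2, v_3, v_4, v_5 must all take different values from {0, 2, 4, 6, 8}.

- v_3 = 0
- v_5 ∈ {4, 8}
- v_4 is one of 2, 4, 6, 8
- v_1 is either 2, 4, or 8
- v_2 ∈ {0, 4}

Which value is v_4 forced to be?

v_3 has just one choice, so v_3 = 0. Strike 0 from v_2.
v_2's domain is down to {4}, so v_2 = 4. Strike 4 from v_1, v_4, v_5.
v_5 must be 8 (only option left). So v_1, v_4 can't be 8.
v_1 has just one choice, so v_1 = 2. Remove 2 from v_4.
So v_4 = 6.

6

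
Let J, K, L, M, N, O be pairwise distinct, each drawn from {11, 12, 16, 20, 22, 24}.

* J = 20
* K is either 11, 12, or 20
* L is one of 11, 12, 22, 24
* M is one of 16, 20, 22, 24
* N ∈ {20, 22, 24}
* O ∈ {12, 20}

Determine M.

16

J has just one choice, so J = 20. Strike 20 from K, M, N, O.
O's domain is down to {12}, so O = 12. So K, L can't be 12.
K's domain is down to {11}, so K = 11. Remove 11 from L.
Among the 3 still-open variables, 16 fits only M (and all 3 values in {16, 22, 24} must be used), so M = 16.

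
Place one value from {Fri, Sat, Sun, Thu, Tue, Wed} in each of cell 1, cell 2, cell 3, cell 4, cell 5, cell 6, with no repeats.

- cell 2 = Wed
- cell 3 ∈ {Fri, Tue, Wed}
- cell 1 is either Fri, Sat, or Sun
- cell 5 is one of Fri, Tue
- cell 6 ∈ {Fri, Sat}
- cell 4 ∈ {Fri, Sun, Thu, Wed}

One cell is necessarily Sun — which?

cell 2 must be Wed (only option left). Remove Wed from cell 3, cell 4.
Among the 5 still-open variables, Thu fits only cell 4 (and all 5 values in {Fri, Sat, Sun, Thu, Tue} must be used), so cell 4 = Thu.
The 4 still-open variables together cover exactly {Fri, Sat, Sun, Tue} — 4 values for 4 variables — and Sun appears only in cell 1's list, so cell 1 = Sun.

cell 1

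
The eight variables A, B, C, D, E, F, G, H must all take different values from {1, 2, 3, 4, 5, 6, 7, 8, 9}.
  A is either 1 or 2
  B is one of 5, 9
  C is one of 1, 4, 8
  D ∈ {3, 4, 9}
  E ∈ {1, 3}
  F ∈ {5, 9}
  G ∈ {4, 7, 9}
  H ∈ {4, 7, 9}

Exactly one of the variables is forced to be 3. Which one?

D

The 8 variables draw from only 8 values {1, 2, 3, 4, 5, 7, 8, 9}, so each is used; only A can be 2, hence A = 2.
Among the 7 still-open variables, 8 fits only C (and all 7 values in {1, 3, 4, 5, 7, 8, 9} must be used), so C = 8.
The 6 still-open variables together cover exactly {1, 3, 4, 5, 7, 9} — 6 values for 6 variables — and 1 appears only in E's list, so E = 1.
The 5 still-open variables draw from only 5 values {3, 4, 5, 7, 9}, so each is used; only D can be 3, hence D = 3.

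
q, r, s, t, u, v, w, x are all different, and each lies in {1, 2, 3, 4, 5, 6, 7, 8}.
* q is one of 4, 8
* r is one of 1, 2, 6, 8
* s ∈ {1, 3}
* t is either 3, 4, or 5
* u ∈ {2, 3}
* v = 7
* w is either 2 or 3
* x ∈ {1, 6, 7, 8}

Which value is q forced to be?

4

v's domain is down to {7}, so v = 7. Strike 7 from x.
The 7 still-open variables together cover exactly {1, 2, 3, 4, 5, 6, 8} — 7 values for 7 variables — and 5 appears only in t's list, so t = 5.
The 6 still-open variables draw from only 6 values {1, 2, 3, 4, 6, 8}, so each is used; only q can be 4, hence q = 4.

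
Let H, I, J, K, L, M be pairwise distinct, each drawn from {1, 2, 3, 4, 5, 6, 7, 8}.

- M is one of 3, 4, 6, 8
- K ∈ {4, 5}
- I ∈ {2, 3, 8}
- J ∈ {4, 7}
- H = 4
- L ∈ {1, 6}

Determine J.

H's domain is down to {4}, so H = 4. So J, K, M can't be 4.
So J = 7.

7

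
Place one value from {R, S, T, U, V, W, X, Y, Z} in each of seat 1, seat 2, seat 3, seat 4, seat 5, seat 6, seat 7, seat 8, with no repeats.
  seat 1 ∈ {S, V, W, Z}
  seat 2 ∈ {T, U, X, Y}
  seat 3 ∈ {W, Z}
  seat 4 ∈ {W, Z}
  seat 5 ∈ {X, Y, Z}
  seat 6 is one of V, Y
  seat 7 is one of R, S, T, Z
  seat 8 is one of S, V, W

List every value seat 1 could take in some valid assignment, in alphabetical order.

S, V

The 2 variables seat 3 and seat 4 are confined to {W, Z}, which locks those values in; drop them from seat 1, seat 5, seat 7, seat 8.
seat 1 and seat 8 share exactly the 2 values {S, V}; by pigeonhole those values go to them, so strike S, V from seat 6, seat 7.
seat 6 must be Y (only option left). So seat 2, seat 5 can't be Y.
That leaves seat 5 = X. So seat 2 can't be X.
No further eliminations apply; seat 1 can still be any of S, V.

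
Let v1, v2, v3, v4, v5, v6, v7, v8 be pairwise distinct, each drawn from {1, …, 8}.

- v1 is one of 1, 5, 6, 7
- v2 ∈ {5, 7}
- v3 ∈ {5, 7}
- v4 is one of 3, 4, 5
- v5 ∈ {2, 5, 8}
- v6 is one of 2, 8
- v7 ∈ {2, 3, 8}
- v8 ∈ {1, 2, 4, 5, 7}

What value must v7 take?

3

Among the 8 variables, 6 fits only v1 (and all 8 values in {1, 2, 3, 4, 5, 6, 7, 8} must be used), so v1 = 6.
The 7 still-open variables draw from only 7 values {1, 2, 3, 4, 5, 7, 8}, so each is used; only v8 can be 1, hence v8 = 1.
Among the 6 still-open variables, 4 fits only v4 (and all 6 values in {2, 3, 4, 5, 7, 8} must be used), so v4 = 4.
The 5 still-open variables draw from only 5 values {2, 3, 5, 7, 8}, so each is used; only v7 can be 3, hence v7 = 3.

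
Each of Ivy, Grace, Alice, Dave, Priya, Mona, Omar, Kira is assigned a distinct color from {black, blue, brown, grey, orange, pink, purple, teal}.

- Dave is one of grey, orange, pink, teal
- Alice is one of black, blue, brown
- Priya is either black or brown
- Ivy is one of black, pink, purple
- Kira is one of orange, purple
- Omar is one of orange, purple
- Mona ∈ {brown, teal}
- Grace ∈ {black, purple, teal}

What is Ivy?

The 8 variables together cover exactly {black, blue, brown, grey, orange, pink, purple, teal} — 8 values for 8 variables — and blue appears only in Alice's list, so Alice = blue.
The 7 still-open variables together cover exactly {black, brown, grey, orange, pink, purple, teal} — 7 values for 7 variables — and grey appears only in Dave's list, so Dave = grey.
The 6 still-open variables draw from only 6 values {black, brown, orange, pink, purple, teal}, so each is used; only Ivy can be pink, hence Ivy = pink.

pink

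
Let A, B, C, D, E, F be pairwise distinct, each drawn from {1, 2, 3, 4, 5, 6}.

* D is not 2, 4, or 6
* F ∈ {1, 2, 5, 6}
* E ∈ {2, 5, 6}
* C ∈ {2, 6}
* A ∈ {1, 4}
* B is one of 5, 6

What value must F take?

Among the 6 variables, 3 fits only D (and all 6 values in {1, 2, 3, 4, 5, 6} must be used), so D = 3.
The 5 still-open variables together cover exactly {1, 2, 4, 5, 6} — 5 values for 5 variables — and 4 appears only in A's list, so A = 4.
The 4 still-open variables draw from only 4 values {1, 2, 5, 6}, so each is used; only F can be 1, hence F = 1.

1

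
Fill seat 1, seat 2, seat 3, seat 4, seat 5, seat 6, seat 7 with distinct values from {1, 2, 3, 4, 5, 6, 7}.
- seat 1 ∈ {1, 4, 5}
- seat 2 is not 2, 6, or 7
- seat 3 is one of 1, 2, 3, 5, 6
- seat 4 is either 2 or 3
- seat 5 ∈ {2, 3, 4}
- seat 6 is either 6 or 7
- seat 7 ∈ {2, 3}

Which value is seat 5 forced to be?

The 7 variables together cover exactly {1, 2, 3, 4, 5, 6, 7} — 7 values for 7 variables — and 7 appears only in seat 6's list, so seat 6 = 7.
Among the 6 still-open variables, 6 fits only seat 3 (and all 6 values in {1, 2, 3, 4, 5, 6} must be used), so seat 3 = 6.
seat 4 and seat 7 between them cover only {2, 3} — a naked pair. Remove those values from seat 2, seat 5.
So seat 5 = 4.

4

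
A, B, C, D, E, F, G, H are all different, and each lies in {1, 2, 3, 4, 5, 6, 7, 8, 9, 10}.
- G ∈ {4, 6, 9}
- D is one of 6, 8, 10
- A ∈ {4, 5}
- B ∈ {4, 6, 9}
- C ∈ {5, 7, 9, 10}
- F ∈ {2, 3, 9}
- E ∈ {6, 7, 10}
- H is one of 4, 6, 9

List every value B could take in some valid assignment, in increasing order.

The 3 variables B, G, H are confined to {4, 6, 9}, which locks those values in; drop them from A, C, D, E, F.
A's domain is down to {5}, so A = 5. So C can't be 5.
C and E between them cover only {7, 10} — a naked pair. Remove those values from D.
D's domain is down to {8}, so D = 8.
No further eliminations apply; B can still be any of 4, 6, 9.

4, 6, 9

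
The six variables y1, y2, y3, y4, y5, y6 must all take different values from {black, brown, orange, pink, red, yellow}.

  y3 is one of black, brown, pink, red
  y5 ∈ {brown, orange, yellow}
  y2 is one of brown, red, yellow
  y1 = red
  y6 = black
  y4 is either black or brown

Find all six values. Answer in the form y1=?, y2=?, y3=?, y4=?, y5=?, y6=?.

y1's domain is down to {red}, so y1 = red. Eliminate red elsewhere: y2, y3.
That leaves y6 = black. Eliminate black elsewhere: y3, y4.
y4 has just one choice, so y4 = brown. Strike brown from y2, y3, y5.
y2's domain is down to {yellow}, so y2 = yellow. Eliminate yellow elsewhere: y5.
y3 must be pink (only option left).
y5's domain is down to {orange}, so y5 = orange.

y1=red, y2=yellow, y3=pink, y4=brown, y5=orange, y6=black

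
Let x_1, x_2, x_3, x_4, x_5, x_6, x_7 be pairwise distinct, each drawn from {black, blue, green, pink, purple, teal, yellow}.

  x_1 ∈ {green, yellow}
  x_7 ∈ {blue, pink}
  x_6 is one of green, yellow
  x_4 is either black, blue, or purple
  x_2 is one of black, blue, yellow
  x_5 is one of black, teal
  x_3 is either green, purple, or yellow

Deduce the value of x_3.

The 7 variables draw from only 7 values {black, blue, green, pink, purple, teal, yellow}, so each is used; only x_7 can be pink, hence x_7 = pink.
The 6 still-open variables together cover exactly {black, blue, green, purple, teal, yellow} — 6 values for 6 variables — and teal appears only in x_5's list, so x_5 = teal.
x_1 and x_6 between them cover only {green, yellow} — a naked pair. Remove those values from x_2, x_3.
So x_3 = purple.

purple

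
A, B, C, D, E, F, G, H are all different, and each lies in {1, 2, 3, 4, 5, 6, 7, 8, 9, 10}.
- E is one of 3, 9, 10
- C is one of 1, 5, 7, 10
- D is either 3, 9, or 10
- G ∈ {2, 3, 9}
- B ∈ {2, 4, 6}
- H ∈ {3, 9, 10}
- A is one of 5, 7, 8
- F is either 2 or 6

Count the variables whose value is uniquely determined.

3

D, E, H between them cover only {3, 9, 10} — a naked triple. Remove those values from C, G.
G has just one choice, so G = 2. Strike 2 from B, F.
That leaves F = 6. Eliminate 6 elsewhere: B.
B has just one choice, so B = 4.
Determined: B=4, F=6, G=2. The other variables each still have more than one consistent value. That makes 3.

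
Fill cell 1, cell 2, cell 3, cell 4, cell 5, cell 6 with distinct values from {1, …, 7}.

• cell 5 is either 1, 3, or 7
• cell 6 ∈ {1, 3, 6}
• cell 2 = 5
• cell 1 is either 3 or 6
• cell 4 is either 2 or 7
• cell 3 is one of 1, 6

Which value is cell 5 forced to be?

7

cell 2 must be 5 (only option left).
The 5 still-open variables draw from only 5 values {1, 2, 3, 6, 7}, so each is used; only cell 4 can be 2, hence cell 4 = 2.
The 4 still-open variables draw from only 4 values {1, 3, 6, 7}, so each is used; only cell 5 can be 7, hence cell 5 = 7.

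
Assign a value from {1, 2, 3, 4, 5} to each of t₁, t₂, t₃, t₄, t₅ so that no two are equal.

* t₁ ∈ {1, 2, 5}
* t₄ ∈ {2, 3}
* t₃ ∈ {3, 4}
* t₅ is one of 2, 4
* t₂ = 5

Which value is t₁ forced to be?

t₂'s domain is down to {5}, so t₂ = 5. Strike 5 from t₁.
The 4 still-open variables draw from only 4 values {1, 2, 3, 4}, so each is used; only t₁ can be 1, hence t₁ = 1.

1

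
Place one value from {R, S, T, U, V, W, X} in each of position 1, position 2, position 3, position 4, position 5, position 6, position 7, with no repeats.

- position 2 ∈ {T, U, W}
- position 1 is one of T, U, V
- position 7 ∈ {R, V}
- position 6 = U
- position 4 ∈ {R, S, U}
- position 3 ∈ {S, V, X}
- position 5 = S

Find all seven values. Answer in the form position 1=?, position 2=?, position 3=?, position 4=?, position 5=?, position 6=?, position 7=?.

position 1=T, position 2=W, position 3=X, position 4=R, position 5=S, position 6=U, position 7=V

position 5 must be S (only option left). Strike S from position 3, position 4.
position 6 must be U (only option left). Eliminate U elsewhere: position 1, position 2, position 4.
position 4 must be R (only option left). So position 7 can't be R.
position 7 has just one choice, so position 7 = V. Eliminate V elsewhere: position 1, position 3.
position 1 has just one choice, so position 1 = T. Eliminate T elsewhere: position 2.
position 2 must be W (only option left).
position 3 must be X (only option left).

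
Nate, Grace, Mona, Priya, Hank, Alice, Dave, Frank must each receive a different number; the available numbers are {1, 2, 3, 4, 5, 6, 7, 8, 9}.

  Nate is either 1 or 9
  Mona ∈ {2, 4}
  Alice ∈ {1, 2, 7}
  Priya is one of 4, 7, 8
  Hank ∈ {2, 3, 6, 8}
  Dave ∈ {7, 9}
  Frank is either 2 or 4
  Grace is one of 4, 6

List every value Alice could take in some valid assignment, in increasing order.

1, 7

The 8 variables draw from only 8 values {1, 2, 3, 4, 6, 7, 8, 9}, so each is used; only Hank can be 3, hence Hank = 3.
The 7 still-open variables draw from only 7 values {1, 2, 4, 6, 7, 8, 9}, so each is used; only Grace can be 6, hence Grace = 6.
The 6 still-open variables together cover exactly {1, 2, 4, 7, 8, 9} — 6 values for 6 variables — and 8 appears only in Priya's list, so Priya = 8.
Mona and Frank between them cover only {2, 4} — a naked pair. Remove those values from Alice.
No further eliminations apply; Alice can still be any of 1, 7.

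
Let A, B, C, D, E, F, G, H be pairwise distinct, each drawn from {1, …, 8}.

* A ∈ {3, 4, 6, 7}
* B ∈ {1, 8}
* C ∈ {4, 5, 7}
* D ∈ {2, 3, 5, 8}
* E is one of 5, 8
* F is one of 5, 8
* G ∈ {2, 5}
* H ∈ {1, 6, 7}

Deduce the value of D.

E and F between them cover only {5, 8} — a naked pair. Remove those values from B, C, D, G.
B's domain is down to {1}, so B = 1. So H can't be 1.
G's domain is down to {2}, so G = 2. So D can't be 2.
So D = 3.

3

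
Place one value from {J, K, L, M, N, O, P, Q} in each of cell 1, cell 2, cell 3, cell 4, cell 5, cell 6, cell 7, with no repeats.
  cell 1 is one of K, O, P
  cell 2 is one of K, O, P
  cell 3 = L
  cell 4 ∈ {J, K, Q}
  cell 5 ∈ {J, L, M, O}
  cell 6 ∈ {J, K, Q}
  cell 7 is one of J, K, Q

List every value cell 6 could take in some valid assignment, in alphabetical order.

J, K, Q

cell 3 has just one choice, so cell 3 = L. So cell 5 can't be L.
Among the 6 still-open variables, M fits only cell 5 (and all 6 values in {J, K, M, O, P, Q} must be used), so cell 5 = M.
cell 4, cell 6, cell 7 share exactly the 3 values {J, K, Q}; by pigeonhole those values go to them, so strike J, K, Q from cell 1, cell 2.
No further eliminations apply; cell 6 can still be any of J, K, Q.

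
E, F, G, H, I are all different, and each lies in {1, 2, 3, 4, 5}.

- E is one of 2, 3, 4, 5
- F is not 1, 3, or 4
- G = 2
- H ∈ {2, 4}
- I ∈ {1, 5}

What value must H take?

4

G has just one choice, so G = 2. So E, F, H can't be 2.
So H = 4.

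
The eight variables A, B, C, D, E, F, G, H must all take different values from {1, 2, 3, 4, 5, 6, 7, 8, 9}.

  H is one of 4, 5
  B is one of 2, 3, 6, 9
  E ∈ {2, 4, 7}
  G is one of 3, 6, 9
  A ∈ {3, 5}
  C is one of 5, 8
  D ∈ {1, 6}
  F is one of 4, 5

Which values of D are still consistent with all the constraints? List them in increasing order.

The 2 variables F and H are confined to {4, 5}, which locks those values in; drop them from A, C, E.
A has just one choice, so A = 3. Eliminate 3 elsewhere: B, G.
C's domain is down to {8}, so C = 8.
No further eliminations apply; D can still be any of 1, 6.

1, 6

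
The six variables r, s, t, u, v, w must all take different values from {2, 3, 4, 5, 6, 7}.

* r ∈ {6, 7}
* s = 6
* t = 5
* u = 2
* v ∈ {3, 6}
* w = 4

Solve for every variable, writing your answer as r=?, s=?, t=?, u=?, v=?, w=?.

s must be 6 (only option left). Eliminate 6 elsewhere: r, v.
t must be 5 (only option left).
That leaves u = 2.
That leaves v = 3.
That leaves w = 4.
That leaves r = 7.

r=7, s=6, t=5, u=2, v=3, w=4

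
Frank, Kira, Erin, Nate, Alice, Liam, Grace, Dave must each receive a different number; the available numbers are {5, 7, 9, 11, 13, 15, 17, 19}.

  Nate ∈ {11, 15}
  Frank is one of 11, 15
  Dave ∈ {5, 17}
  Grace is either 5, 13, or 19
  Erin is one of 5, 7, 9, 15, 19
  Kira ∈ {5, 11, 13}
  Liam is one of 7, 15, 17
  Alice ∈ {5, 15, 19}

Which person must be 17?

The 8 variables together cover exactly {5, 7, 9, 11, 13, 15, 17, 19} — 8 values for 8 variables — and 9 appears only in Erin's list, so Erin = 9.
The 7 still-open variables draw from only 7 values {5, 7, 11, 13, 15, 17, 19}, so each is used; only Liam can be 7, hence Liam = 7.
Among the 6 still-open variables, 17 fits only Dave (and all 6 values in {5, 11, 13, 15, 17, 19} must be used), so Dave = 17.

Dave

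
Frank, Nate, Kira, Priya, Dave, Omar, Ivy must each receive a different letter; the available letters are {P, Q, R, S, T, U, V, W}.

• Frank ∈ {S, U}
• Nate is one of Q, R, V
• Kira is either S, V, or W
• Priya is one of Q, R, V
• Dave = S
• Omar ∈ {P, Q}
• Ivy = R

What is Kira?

W

Dave's domain is down to {S}, so Dave = S. So Frank, Kira can't be S.
Ivy's domain is down to {R}, so Ivy = R. So Nate, Priya can't be R.
That leaves Frank = U.
Among the 4 still-open variables, P fits only Omar (and all 4 values in {P, Q, V, W} must be used), so Omar = P.
The 3 still-open variables together cover exactly {Q, V, W} — 3 values for 3 variables — and W appears only in Kira's list, so Kira = W.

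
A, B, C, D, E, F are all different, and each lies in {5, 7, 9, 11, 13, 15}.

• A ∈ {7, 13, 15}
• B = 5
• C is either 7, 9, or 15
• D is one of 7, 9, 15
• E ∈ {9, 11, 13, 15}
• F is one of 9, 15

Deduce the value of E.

B has just one choice, so B = 5.
Among the 5 still-open variables, 11 fits only E (and all 5 values in {7, 9, 11, 13, 15} must be used), so E = 11.

11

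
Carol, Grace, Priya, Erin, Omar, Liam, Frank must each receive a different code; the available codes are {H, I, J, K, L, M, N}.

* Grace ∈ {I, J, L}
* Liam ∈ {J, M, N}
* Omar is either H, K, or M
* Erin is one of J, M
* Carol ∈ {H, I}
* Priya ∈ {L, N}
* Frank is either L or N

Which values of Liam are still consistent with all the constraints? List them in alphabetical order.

The 7 variables together cover exactly {H, I, J, K, L, M, N} — 7 values for 7 variables — and K appears only in Omar's list, so Omar = K.
The 6 still-open variables together cover exactly {H, I, J, L, M, N} — 6 values for 6 variables — and H appears only in Carol's list, so Carol = H.
Among the 5 still-open variables, I fits only Grace (and all 5 values in {I, J, L, M, N} must be used), so Grace = I.
The 2 variables Priya and Frank are confined to {L, N}, which locks those values in; drop them from Liam.
No further eliminations apply; Liam can still be any of J, M.

J, M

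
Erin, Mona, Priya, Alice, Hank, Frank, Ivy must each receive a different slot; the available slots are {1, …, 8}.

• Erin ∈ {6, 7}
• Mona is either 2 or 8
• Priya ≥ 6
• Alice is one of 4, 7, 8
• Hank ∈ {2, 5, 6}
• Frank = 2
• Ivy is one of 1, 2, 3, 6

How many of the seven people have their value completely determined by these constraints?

4

Frank has just one choice, so Frank = 2. Eliminate 2 elsewhere: Mona, Hank, Ivy.
Mona has just one choice, so Mona = 8. So Priya, Alice can't be 8.
Erin and Priya share exactly the 2 values {6, 7}; by pigeonhole those values go to them, so strike 6, 7 from Alice, Hank, Ivy.
Alice must be 4 (only option left).
Hank must be 5 (only option left).
Determined: Mona=8, Alice=4, Hank=5, Frank=2. The other people each still have more than one consistent value. That makes 4.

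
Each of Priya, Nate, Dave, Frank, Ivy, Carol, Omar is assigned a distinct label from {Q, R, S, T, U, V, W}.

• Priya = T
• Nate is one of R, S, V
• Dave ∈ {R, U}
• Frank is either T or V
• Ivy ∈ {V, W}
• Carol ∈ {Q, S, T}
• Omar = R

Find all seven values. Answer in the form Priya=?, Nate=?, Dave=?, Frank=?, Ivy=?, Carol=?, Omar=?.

Priya's domain is down to {T}, so Priya = T. So Frank, Carol can't be T.
Frank must be V (only option left). So Nate, Ivy can't be V.
Ivy's domain is down to {W}, so Ivy = W.
Omar must be R (only option left). Eliminate R elsewhere: Nate, Dave.
Nate must be S (only option left). Eliminate S elsewhere: Carol.
Dave's domain is down to {U}, so Dave = U.
Carol's domain is down to {Q}, so Carol = Q.

Priya=T, Nate=S, Dave=U, Frank=V, Ivy=W, Carol=Q, Omar=R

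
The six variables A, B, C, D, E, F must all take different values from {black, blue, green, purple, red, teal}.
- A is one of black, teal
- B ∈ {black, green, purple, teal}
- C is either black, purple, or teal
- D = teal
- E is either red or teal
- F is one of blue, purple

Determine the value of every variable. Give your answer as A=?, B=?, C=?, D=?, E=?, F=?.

A=black, B=green, C=purple, D=teal, E=red, F=blue

D must be teal (only option left). Remove teal from A, B, C, E.
E's domain is down to {red}, so E = red.
A must be black (only option left). Strike black from B, C.
C has just one choice, so C = purple. Strike purple from B, F.
F must be blue (only option left).
B's domain is down to {green}, so B = green.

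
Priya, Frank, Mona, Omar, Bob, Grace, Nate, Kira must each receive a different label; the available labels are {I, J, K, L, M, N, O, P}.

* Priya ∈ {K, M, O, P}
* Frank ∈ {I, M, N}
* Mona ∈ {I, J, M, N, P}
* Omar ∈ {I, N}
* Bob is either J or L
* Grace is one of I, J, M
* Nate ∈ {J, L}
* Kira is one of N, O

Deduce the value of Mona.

P

The 8 variables draw from only 8 values {I, J, K, L, M, N, O, P}, so each is used; only Priya can be K, hence Priya = K.
Among the 7 still-open variables, O fits only Kira (and all 7 values in {I, J, L, M, N, O, P} must be used), so Kira = O.
The 6 still-open variables draw from only 6 values {I, J, L, M, N, P}, so each is used; only Mona can be P, hence Mona = P.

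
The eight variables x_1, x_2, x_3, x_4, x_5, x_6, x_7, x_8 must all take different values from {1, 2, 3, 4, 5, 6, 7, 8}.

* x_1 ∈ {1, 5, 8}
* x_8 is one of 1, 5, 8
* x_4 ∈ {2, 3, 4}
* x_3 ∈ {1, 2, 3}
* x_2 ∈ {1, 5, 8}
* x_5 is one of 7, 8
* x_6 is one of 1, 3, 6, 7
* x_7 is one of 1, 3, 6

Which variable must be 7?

The 8 variables together cover exactly {1, 2, 3, 4, 5, 6, 7, 8} — 8 values for 8 variables — and 4 appears only in x_4's list, so x_4 = 4.
The 7 still-open variables together cover exactly {1, 2, 3, 5, 6, 7, 8} — 7 values for 7 variables — and 2 appears only in x_3's list, so x_3 = 2.
x_1, x_2, x_8 between them cover only {1, 5, 8} — a naked triple. Remove those values from x_5, x_6, x_7.
So 7 goes to x_5.

x_5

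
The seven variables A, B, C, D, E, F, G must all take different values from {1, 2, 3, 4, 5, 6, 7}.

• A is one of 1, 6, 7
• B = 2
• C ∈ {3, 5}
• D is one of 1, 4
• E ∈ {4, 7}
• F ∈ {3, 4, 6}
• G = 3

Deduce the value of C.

B must be 2 (only option left).
G must be 3 (only option left). Strike 3 from C, F.
So C = 5.

5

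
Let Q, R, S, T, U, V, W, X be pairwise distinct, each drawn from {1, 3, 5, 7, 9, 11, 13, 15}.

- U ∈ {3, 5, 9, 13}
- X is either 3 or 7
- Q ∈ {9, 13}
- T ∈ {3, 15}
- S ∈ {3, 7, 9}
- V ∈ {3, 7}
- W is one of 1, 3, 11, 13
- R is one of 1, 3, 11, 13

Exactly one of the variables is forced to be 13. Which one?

Among the 8 variables, 5 fits only U (and all 8 values in {1, 3, 5, 7, 9, 11, 13, 15} must be used), so U = 5.
The 7 still-open variables together cover exactly {1, 3, 7, 9, 11, 13, 15} — 7 values for 7 variables — and 15 appears only in T's list, so T = 15.
V and X between them cover only {3, 7} — a naked pair. Remove those values from R, S, W.
S must be 9 (only option left). Remove 9 from Q.
So 13 goes to Q.

Q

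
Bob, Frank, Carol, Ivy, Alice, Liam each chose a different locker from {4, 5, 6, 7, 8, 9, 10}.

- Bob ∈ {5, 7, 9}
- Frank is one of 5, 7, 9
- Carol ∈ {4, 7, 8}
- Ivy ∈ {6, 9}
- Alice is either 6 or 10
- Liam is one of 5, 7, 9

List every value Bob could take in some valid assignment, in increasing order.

5, 7, 9

Bob, Frank, Liam between them cover only {5, 7, 9} — a naked triple. Remove those values from Carol, Ivy.
Ivy's domain is down to {6}, so Ivy = 6. Strike 6 from Alice.
Alice must be 10 (only option left).
No further eliminations apply; Bob can still be any of 5, 7, 9.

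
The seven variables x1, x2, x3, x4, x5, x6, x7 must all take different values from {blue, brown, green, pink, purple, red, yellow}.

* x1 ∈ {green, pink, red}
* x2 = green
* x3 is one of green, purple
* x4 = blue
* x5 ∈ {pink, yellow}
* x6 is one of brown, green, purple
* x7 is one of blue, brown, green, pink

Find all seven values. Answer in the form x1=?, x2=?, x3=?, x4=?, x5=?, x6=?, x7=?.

x1=red, x2=green, x3=purple, x4=blue, x5=yellow, x6=brown, x7=pink

x2's domain is down to {green}, so x2 = green. Remove green from x1, x3, x6, x7.
That leaves x3 = purple. Remove purple from x6.
x4's domain is down to {blue}, so x4 = blue. So x7 can't be blue.
That leaves x6 = brown. So x7 can't be brown.
That leaves x7 = pink. Remove pink from x1, x5.
That leaves x1 = red.
x5 must be yellow (only option left).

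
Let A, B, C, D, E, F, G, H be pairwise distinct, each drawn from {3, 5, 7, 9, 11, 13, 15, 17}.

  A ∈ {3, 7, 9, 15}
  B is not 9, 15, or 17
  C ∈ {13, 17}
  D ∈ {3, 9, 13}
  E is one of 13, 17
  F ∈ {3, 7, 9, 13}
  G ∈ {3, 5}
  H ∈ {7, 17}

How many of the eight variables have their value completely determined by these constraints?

The 8 variables draw from only 8 values {3, 5, 7, 9, 11, 13, 15, 17}, so each is used; only B can be 11, hence B = 11.
The 7 still-open variables draw from only 7 values {3, 5, 7, 9, 13, 15, 17}, so each is used; only G can be 5, hence G = 5.
The 6 still-open variables together cover exactly {3, 7, 9, 13, 15, 17} — 6 values for 6 variables — and 15 appears only in A's list, so A = 15.
C and E share exactly the 2 values {13, 17}; by pigeonhole those values go to them, so strike 13, 17 from D, F, H.
H's domain is down to {7}, so H = 7. Remove 7 from F.
Determined: A=15, B=11, G=5, H=7. The other variables each still have more than one consistent value. That makes 4.

4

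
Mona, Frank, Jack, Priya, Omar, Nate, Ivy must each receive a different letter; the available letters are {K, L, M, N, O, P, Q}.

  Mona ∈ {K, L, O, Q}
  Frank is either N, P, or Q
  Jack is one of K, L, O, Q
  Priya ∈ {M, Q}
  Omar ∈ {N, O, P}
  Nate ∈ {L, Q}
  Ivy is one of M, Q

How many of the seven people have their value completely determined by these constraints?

1

Priya and Ivy share exactly the 2 values {M, Q}; by pigeonhole those values go to them, so strike M, Q from Mona, Frank, Jack, Nate.
Nate has just one choice, so Nate = L. So Mona, Jack can't be L.
Mona and Jack share exactly the 2 values {K, O}; by pigeonhole those values go to them, so strike K, O from Omar.
Determined: Nate=L. The other people each still have more than one consistent value. That makes 1.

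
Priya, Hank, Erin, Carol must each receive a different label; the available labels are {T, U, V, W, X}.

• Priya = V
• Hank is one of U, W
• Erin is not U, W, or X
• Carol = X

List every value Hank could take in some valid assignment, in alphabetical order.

U, W

Priya must be V (only option left). Strike V from Erin.
Erin must be T (only option left).
That leaves Carol = X.
No further eliminations apply; Hank can still be any of U, W.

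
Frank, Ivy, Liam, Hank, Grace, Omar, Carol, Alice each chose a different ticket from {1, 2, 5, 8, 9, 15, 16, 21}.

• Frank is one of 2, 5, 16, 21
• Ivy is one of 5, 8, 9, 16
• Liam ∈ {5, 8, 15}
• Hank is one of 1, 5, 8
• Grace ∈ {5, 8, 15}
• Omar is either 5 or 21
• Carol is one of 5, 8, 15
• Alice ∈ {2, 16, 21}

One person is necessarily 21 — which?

Among the 8 variables, 1 fits only Hank (and all 8 values in {1, 2, 5, 8, 9, 15, 16, 21} must be used), so Hank = 1.
The 7 still-open variables together cover exactly {2, 5, 8, 9, 15, 16, 21} — 7 values for 7 variables — and 9 appears only in Ivy's list, so Ivy = 9.
Liam, Grace, Carol between them cover only {5, 8, 15} — a naked triple. Remove those values from Frank, Omar.
So 21 goes to Omar.

Omar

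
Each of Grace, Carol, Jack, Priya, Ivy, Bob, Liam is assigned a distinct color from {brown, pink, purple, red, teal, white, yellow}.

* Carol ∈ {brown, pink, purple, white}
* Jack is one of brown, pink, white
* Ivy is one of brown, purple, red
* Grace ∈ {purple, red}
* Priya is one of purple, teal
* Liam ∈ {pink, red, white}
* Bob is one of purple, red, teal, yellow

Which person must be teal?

The 7 variables together cover exactly {brown, pink, purple, red, teal, white, yellow} — 7 values for 7 variables — and yellow appears only in Bob's list, so Bob = yellow.
The 6 still-open variables together cover exactly {brown, pink, purple, red, teal, white} — 6 values for 6 variables — and teal appears only in Priya's list, so Priya = teal.

Priya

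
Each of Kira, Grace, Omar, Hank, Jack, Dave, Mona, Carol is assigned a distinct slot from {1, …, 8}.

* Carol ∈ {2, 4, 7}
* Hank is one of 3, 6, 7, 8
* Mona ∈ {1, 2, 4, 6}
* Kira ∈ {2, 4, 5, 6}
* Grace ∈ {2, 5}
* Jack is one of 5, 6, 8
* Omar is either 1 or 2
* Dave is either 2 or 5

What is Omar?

1

The 8 variables draw from only 8 values {1, 2, 3, 4, 5, 6, 7, 8}, so each is used; only Hank can be 3, hence Hank = 3.
The 7 still-open variables draw from only 7 values {1, 2, 4, 5, 6, 7, 8}, so each is used; only Carol can be 7, hence Carol = 7.
The 6 still-open variables together cover exactly {1, 2, 4, 5, 6, 8} — 6 values for 6 variables — and 8 appears only in Jack's list, so Jack = 8.
The 2 variables Grace and Dave are confined to {2, 5}, which locks those values in; drop them from Kira, Omar, Mona.
So Omar = 1.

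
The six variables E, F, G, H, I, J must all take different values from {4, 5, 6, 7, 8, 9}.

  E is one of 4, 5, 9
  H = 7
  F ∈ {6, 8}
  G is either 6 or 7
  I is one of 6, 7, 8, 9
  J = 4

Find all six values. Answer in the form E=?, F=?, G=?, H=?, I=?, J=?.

E=5, F=8, G=6, H=7, I=9, J=4

H's domain is down to {7}, so H = 7. Strike 7 from G, I.
That leaves J = 4. Strike 4 from E.
G has just one choice, so G = 6. Remove 6 from F, I.
F has just one choice, so F = 8. Strike 8 from I.
I's domain is down to {9}, so I = 9. Strike 9 from E.
E must be 5 (only option left).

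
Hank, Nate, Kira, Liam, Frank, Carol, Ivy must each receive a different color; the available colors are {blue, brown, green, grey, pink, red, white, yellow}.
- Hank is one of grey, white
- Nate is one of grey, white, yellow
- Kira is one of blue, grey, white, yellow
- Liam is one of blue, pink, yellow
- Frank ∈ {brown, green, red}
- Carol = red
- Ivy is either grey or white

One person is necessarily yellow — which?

Nate

Carol must be red (only option left). Eliminate red elsewhere: Frank.
Hank and Ivy between them cover only {grey, white} — a naked pair. Remove those values from Nate, Kira.
So yellow goes to Nate.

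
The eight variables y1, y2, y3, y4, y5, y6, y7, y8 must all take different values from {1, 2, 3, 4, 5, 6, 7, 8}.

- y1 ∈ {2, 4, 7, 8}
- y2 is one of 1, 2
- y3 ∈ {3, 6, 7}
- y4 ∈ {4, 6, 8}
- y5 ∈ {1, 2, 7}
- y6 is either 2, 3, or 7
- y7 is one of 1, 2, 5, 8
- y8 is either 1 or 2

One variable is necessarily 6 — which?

y3

The 8 variables together cover exactly {1, 2, 3, 4, 5, 6, 7, 8} — 8 values for 8 variables — and 5 appears only in y7's list, so y7 = 5.
y2 and y8 share exactly the 2 values {1, 2}; by pigeonhole those values go to them, so strike 1, 2 from y1, y5, y6.
That leaves y5 = 7. So y1, y3, y6 can't be 7.
y6 must be 3 (only option left). Eliminate 3 elsewhere: y3.
So 6 goes to y3.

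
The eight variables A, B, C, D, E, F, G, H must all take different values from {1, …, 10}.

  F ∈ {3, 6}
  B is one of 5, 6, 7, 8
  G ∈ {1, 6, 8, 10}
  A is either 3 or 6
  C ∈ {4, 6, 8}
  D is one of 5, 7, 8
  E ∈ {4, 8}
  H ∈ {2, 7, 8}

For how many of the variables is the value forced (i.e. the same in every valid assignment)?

1

A and F share exactly the 2 values {3, 6}; by pigeonhole those values go to them, so strike 3, 6 from B, C, G.
C and E between them cover only {4, 8} — a naked pair. Remove those values from B, D, G, H.
B and D between them cover only {5, 7} — a naked pair. Remove those values from H.
H has just one choice, so H = 2.
Determined: H=2. The other variables each still have more than one consistent value. That makes 1.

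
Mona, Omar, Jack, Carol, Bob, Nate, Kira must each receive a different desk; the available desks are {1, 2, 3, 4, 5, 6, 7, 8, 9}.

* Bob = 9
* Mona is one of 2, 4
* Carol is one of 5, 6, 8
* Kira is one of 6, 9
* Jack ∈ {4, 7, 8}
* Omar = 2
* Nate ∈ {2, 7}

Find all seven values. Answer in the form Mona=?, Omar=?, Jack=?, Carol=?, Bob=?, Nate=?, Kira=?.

Omar must be 2 (only option left). Eliminate 2 elsewhere: Mona, Nate.
That leaves Bob = 9. Eliminate 9 elsewhere: Kira.
Nate must be 7 (only option left). Eliminate 7 elsewhere: Jack.
Kira has just one choice, so Kira = 6. So Carol can't be 6.
Mona has just one choice, so Mona = 4. So Jack can't be 4.
Jack has just one choice, so Jack = 8. So Carol can't be 8.
Carol's domain is down to {5}, so Carol = 5.

Mona=4, Omar=2, Jack=8, Carol=5, Bob=9, Nate=7, Kira=6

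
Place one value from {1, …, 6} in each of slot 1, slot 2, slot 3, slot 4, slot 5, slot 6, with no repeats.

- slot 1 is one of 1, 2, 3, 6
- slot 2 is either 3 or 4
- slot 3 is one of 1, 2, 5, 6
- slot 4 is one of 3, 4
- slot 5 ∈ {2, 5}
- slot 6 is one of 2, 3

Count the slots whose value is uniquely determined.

slot 2 and slot 4 between them cover only {3, 4} — a naked pair. Remove those values from slot 1, slot 6.
slot 6 must be 2 (only option left). Strike 2 from slot 1, slot 3, slot 5.
slot 5 must be 5 (only option left). Strike 5 from slot 3.
Determined: slot 5=5, slot 6=2. The other slots each still have more than one consistent value. That makes 2.

2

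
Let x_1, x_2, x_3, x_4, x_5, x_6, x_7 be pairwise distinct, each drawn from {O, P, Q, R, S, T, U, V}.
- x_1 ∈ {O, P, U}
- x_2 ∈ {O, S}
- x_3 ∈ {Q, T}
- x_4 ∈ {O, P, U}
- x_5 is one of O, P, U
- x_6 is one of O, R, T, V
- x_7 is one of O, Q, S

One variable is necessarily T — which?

x_3

x_1, x_4, x_5 share exactly the 3 values {O, P, U}; by pigeonhole those values go to them, so strike O, P, U from x_2, x_6, x_7.
x_2 must be S (only option left). Strike S from x_7.
x_7's domain is down to {Q}, so x_7 = Q. Eliminate Q elsewhere: x_3.
So T goes to x_3.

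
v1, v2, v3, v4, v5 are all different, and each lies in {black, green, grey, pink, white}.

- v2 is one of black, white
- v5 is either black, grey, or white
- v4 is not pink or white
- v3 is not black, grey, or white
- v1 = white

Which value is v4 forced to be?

v1 has just one choice, so v1 = white. Strike white from v2, v5.
v2 must be black (only option left). So v4, v5 can't be black.
That leaves v5 = grey. Eliminate grey elsewhere: v4.
So v4 = green.

green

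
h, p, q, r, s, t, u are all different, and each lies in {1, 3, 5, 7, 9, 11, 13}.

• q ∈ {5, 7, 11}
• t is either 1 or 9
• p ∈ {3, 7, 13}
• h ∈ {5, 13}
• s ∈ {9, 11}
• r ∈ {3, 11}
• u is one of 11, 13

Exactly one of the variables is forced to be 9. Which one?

The 7 variables together cover exactly {1, 3, 5, 7, 9, 11, 13} — 7 values for 7 variables — and 1 appears only in t's list, so t = 1.
The 6 still-open variables together cover exactly {3, 5, 7, 9, 11, 13} — 6 values for 6 variables — and 9 appears only in s's list, so s = 9.

s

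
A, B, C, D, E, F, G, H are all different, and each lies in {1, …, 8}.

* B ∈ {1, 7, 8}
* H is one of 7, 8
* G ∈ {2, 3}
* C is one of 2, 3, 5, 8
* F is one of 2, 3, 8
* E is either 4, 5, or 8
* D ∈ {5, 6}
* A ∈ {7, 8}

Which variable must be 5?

The 8 variables draw from only 8 values {1, 2, 3, 4, 5, 6, 7, 8}, so each is used; only B can be 1, hence B = 1.
The 7 still-open variables draw from only 7 values {2, 3, 4, 5, 6, 7, 8}, so each is used; only E can be 4, hence E = 4.
Among the 6 still-open variables, 6 fits only D (and all 6 values in {2, 3, 5, 6, 7, 8} must be used), so D = 6.
The 5 still-open variables together cover exactly {2, 3, 5, 7, 8} — 5 values for 5 variables — and 5 appears only in C's list, so C = 5.

C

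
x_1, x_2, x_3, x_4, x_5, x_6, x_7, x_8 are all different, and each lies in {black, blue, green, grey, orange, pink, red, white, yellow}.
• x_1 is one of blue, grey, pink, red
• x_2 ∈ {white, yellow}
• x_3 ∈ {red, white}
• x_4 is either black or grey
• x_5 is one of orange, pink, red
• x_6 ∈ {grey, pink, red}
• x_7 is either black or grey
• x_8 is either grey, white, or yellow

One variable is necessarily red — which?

The 8 variables together cover exactly {black, blue, grey, orange, pink, red, white, yellow} — 8 values for 8 variables — and blue appears only in x_1's list, so x_1 = blue.
The 7 still-open variables together cover exactly {black, grey, orange, pink, red, white, yellow} — 7 values for 7 variables — and orange appears only in x_5's list, so x_5 = orange.
The 6 still-open variables together cover exactly {black, grey, pink, red, white, yellow} — 6 values for 6 variables — and pink appears only in x_6's list, so x_6 = pink.
The 5 still-open variables together cover exactly {black, grey, red, white, yellow} — 5 values for 5 variables — and red appears only in x_3's list, so x_3 = red.

x_3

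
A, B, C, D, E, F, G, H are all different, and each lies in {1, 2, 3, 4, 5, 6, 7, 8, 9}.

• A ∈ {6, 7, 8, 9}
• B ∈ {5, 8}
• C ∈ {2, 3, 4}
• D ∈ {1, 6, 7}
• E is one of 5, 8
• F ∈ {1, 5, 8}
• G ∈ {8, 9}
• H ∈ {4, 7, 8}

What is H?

4

B and E share exactly the 2 values {5, 8}; by pigeonhole those values go to them, so strike 5, 8 from A, F, G, H.
F has just one choice, so F = 1. Remove 1 from D.
G must be 9 (only option left). Remove 9 from A.
The 2 variables A and D are confined to {6, 7}, which locks those values in; drop them from H.
So H = 4.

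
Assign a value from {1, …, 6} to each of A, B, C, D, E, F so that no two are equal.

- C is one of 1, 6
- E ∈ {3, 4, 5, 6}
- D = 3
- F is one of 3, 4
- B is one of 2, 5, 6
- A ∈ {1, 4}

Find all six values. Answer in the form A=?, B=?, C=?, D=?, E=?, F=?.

D's domain is down to {3}, so D = 3. Strike 3 from E, F.
F's domain is down to {4}, so F = 4. So A, E can't be 4.
A's domain is down to {1}, so A = 1. Eliminate 1 elsewhere: C.
That leaves C = 6. So B, E can't be 6.
That leaves E = 5. Eliminate 5 elsewhere: B.
B's domain is down to {2}, so B = 2.

A=1, B=2, C=6, D=3, E=5, F=4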